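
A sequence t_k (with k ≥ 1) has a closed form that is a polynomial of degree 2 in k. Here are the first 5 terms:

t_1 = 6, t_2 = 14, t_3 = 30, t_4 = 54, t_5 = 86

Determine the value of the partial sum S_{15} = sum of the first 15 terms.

4570

1st diffs: 8, 16, 24, 32.
2nd diffs: 8, 8, 8 (constant).
Newton forward-difference form: t_k = 6 + 8·C(k-1,1) + 8·C(k-1,2).
Continuing: …, 126, 174, 230, 294, …, t_{15} = 846.
Summing k = 1..15 (15 terms) gives 4570.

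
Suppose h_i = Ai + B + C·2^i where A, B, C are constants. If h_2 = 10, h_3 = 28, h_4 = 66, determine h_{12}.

The three given values yield: 2A + B + 4C = 10; 3A + B + 8C = 28; 4A + B + 16C = 66.
Subtracting the first from the second: A + 4C = 18.
Subtracting the second from the third: A + 8C = 38.
Solving: C = 5, A = -2, then B = -6.
Therefore h_{12} = -24 + (-6) + 5·4096 = 20450.

20450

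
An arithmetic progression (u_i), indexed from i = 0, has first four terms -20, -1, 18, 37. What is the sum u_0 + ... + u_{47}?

20472

Common difference d = 19.
u_i = -20 + (i - 0)·19.
u_{47} = 873; S = 48·(-20 + 873)/2 = 20472.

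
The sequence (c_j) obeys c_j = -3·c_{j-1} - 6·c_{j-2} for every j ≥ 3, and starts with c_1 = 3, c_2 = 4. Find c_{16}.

Iterate the recurrence:
c_3 = -30  c_4 = 66  c_5 = -18  …  c_{13} = 196830  c_{14} = -587574  c_{15} = 581742  c_{16} = 1780218.

1780218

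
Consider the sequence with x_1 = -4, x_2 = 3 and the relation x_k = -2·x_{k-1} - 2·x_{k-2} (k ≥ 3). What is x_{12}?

-160

Step forward from the initial values:
x_3 = 2, x_4 = -10, x_5 = 16, x_6 = -12, x_7 = -8, x_8 = 40, x_9 = -64, x_{10} = 48, x_{11} = 32, x_{12} = -160.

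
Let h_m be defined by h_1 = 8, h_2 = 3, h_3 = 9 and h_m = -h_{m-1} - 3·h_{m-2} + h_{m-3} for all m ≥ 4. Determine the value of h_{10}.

Iterate the recurrence:
h_4 = -10  h_5 = -14  h_6 = 53  h_7 = -21  h_8 = -152  h_9 = 268  h_{10} = 167.

167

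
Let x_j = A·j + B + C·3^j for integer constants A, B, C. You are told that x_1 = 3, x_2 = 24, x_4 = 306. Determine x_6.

Write the equations: A + B + 3C = 3; 2A + B + 9C = 24; 4A + B + 81C = 306.
Subtracting the first from the second: A + 6C = 21.
Subtracting the second from the third: 2A + 72C = 282.
Solving: C = 4, A = -3, then B = -6.
Hence x_6 = -3·6 + (-6) + 4·729 = 2892.

2892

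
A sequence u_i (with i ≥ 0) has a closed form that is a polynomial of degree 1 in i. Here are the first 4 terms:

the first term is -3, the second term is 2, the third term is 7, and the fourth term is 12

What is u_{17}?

1st diffs: 5, 5, 5 (constant).
So u_i = 5i - 3.
Evaluating at i = 17 gives u_{17} = 82.

82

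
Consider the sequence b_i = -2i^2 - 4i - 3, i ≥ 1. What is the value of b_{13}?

-393

b_{13} = -2·13^2 - 4·13 - 3 = -393.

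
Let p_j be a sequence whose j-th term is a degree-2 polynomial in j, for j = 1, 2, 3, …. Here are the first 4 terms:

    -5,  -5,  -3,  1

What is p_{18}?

267

1st diffs: 0, 2, 4.
2nd diffs: 2, 2 (constant).
Newton forward-difference form: p_j = -5 + 2·C(j-1,2).
At j = 18: j-1 = 17, so p_{18} = -5 + 272 = 267.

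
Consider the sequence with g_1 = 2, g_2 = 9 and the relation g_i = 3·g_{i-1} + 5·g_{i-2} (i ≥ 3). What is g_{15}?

g_3 = 37  g_4 = 156  g_5 = 653  …  g_{12} = 14874351  g_{13} = 62361938  g_{14} = 261457569  g_{15} = 1096182397.

1096182397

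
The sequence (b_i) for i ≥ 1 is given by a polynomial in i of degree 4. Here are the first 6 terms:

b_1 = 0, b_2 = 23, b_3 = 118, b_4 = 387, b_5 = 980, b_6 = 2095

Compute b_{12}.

36883

1st diffs: 23, 95, 269, 593, 1115.
2nd diffs: 72, 174, 324, 522.
3rd diffs: 102, 150, 198.
4th diffs: 48, 48 (constant).
Newton forward-difference form: b_i = 23·C(i-1,1) + 72·C(i-1,2) + 102·C(i-1,3) + 48·C(i-1,4).
At i = 12: i-1 = 11, so b_{12} = 253 + 3960 + 16830 + 15840 = 36883.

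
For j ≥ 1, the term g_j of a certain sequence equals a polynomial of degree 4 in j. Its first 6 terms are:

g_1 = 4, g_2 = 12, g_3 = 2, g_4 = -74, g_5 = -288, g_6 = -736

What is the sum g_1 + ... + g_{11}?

-29414

1st diffs: 8, -10, -76, -214, -448.
2nd diffs: -18, -66, -138, -234.
3rd diffs: -48, -72, -96.
4th diffs: -24, -24 (constant).
Newton forward-difference form: g_j = 4 + 8·C(j-1,1) + (-18)·C(j-1,2) + (-48)·C(j-1,3) + (-24)·C(j-1,4).
Continuing: …, -1538, -2838, -4804, -7628, …, g_{11} = -11526.
Summing j = 1..11 (11 terms) gives -29414.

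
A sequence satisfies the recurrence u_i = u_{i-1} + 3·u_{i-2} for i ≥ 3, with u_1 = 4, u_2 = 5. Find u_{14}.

144965

Iterate the recurrence:
u_3 = 17  u_4 = 32  u_5 = 83  …  u_{11} = 11891  u_{12} = 27323  u_{13} = 62996  u_{14} = 144965.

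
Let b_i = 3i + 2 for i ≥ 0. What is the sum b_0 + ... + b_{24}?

950

Over i = 0..24: Σi = 300.
Total = (3)·300 + (2)·25 = 950.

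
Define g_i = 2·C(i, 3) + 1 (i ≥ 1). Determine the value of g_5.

21

C(5, 3) = 10, so g_5 = 21.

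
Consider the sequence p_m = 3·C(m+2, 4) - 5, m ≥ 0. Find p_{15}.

C(17, 4) = 2380, so p_{15} = 7135.

7135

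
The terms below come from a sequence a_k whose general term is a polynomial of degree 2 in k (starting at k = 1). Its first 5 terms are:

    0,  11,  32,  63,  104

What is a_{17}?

1376

1st diffs: 11, 21, 31, 41.
2nd diffs: 10, 10, 10 (constant).
Newton forward-difference form: a_k = 11·C(k-1,1) + 10·C(k-1,2).
At k = 17: k-1 = 16, so a_{17} = 176 + 1200 = 1376.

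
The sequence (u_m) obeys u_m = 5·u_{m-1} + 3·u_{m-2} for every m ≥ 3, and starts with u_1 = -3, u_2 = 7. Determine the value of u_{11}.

Compute successive terms:
u_3 = 26; u_4 = 151; u_5 = 833; u_6 = 4618; u_7 = 25589; u_8 = 141799; u_9 = 785762; u_{10} = 4354207; u_{11} = 24128321.

24128321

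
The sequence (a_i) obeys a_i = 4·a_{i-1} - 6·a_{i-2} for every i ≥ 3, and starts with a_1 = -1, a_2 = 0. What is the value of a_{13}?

37824

Compute successive terms:
a_3 = 6  a_4 = 24  a_5 = 60  …  a_{10} = -5376  a_{11} = -9120  a_{12} = -4224  a_{13} = 37824.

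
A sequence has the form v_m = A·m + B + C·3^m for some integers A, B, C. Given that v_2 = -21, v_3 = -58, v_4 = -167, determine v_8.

Write the equations: 2A + B + 9C = -21; 3A + B + 27C = -58; 4A + B + 81C = -167.
Subtracting the first from the second: A + 18C = -37.
Subtracting the second from the third: A + 54C = -109.
Solving: C = -2, A = -1, then B = -1.
Hence v_8 = -1·8 + (-1) + (-2)·6561 = -13131.

-13131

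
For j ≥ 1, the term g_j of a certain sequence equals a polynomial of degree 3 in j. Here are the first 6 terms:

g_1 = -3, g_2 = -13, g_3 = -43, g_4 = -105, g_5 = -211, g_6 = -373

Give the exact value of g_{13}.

1st diffs: -10, -30, -62, -106, -162.
2nd diffs: -20, -32, -44, -56.
3rd diffs: -12, -12, -12 (constant).
Newton forward-difference form: g_j = -3 + (-10)·C(j-1,1) + (-20)·C(j-1,2) + (-12)·C(j-1,3).
At j = 13: j-1 = 12, so g_{13} = -3 - 120 - 1320 - 2640 = -4083.

-4083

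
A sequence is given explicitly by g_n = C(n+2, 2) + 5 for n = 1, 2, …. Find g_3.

15

C(5, 2) = 10, so g_3 = 15.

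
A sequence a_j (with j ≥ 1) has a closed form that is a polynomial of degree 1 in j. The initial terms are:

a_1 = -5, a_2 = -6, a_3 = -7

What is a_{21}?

1st diffs: -1, -1 (constant).
So a_j = -j - 4.
Evaluating at j = 21 gives a_{21} = -25.

-25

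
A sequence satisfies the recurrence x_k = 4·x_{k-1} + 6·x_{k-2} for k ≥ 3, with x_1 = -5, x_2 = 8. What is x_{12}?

Iterate the recurrence:
x_3 = 2  x_4 = 56  x_5 = 236  x_6 = 1280  x_7 = 6536  x_8 = 33824  x_9 = 174512  x_{10} = 900992  x_{11} = 4651040  x_{12} = 24010112.

24010112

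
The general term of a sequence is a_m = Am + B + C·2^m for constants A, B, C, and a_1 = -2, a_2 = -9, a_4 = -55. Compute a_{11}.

-8176

At m = 1, 2, 4: A + B + 2C = -2; 2A + B + 4C = -9; 4A + B + 16C = -55.
Subtracting the first from the second: A + 2C = -7.
Subtracting the second from the third: 2A + 12C = -46.
Solving: C = -4, A = 1, then B = 5.
So a_m = 1·m + 5 + (-4)·2^m; at m=11 this is -8176.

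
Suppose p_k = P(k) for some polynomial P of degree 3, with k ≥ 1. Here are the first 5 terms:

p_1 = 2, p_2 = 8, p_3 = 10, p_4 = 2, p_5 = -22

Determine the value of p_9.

-398

1st diffs: 6, 2, -8, -24.
2nd diffs: -4, -10, -16.
3rd diffs: -6, -6 (constant).
So p_k = -k^3 + 4k^2 + k - 2.
Evaluating at k = 9 gives p_9 = -398.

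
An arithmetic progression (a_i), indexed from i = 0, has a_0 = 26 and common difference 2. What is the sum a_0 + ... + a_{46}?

a_i = 26 + (i - 0)·2.
a_{46} = 118; S = 47·(26 + 118)/2 = 3384.

3384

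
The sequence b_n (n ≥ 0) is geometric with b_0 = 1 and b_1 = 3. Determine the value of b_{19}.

Common ratio r = 3.
b_n = 1·3^(n-0).
b_{19} = 1·3^19 = 1162261467.

1162261467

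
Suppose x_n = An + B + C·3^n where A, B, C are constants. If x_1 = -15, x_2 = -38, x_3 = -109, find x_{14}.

-19131866

The three given values yield: A + B + 3C = -15; 2A + B + 9C = -38; 3A + B + 27C = -109.
Subtracting the first from the second: A + 6C = -23.
Subtracting the second from the third: A + 18C = -71.
Solving: C = -4, A = 1, then B = -4.
So x_n = 1·n + (-4) + (-4)·3^n; at n=14 this is -19131866.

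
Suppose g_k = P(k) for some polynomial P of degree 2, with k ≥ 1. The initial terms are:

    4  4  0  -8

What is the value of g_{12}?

-216

1st diffs: 0, -4, -8.
2nd diffs: -4, -4 (constant).
So g_k = -2k^2 + 6k.
Evaluating at k = 12 gives g_{12} = -216.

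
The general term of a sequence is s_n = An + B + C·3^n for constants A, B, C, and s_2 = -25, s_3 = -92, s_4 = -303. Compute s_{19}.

-4649045772

At n = 2, 3, 4: 2A + B + 9C = -25; 3A + B + 27C = -92; 4A + B + 81C = -303.
Subtracting the first from the second: A + 18C = -67.
Subtracting the second from the third: A + 54C = -211.
Solving: C = -4, A = 5, then B = 1.
Hence s_{19} = 5·19 + 1 + (-4)·1162261467 = -4649045772.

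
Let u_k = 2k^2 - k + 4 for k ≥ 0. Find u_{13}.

u_{13} = 2·13^2 - 1·13 + 4 = 329.

329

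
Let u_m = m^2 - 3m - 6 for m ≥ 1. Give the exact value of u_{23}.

454

u_{23} = 1·23^2 - 3·23 - 6 = 454.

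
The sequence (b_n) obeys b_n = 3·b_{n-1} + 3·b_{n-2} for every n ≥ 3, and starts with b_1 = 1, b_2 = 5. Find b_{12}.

2939814

Applying the relation repeatedly:
b_3 = 18  b_4 = 69  b_5 = 261  b_6 = 990  b_7 = 3753  b_8 = 14229  b_9 = 53946  b_{10} = 204525  b_{11} = 775413  b_{12} = 2939814.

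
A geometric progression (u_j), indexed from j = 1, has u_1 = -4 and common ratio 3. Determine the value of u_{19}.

u_j = (-4)·3^(j-1).
u_{19} = (-4)·3^18 = -1549681956.

-1549681956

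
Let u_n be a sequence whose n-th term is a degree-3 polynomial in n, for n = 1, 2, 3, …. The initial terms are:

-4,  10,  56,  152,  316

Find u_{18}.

16826

1st diffs: 14, 46, 96, 164.
2nd diffs: 32, 50, 68.
3rd diffs: 18, 18 (constant).
So u_n = 3n^3 - 2n^2 - n - 4.
Evaluating at n = 18 gives u_{18} = 16826.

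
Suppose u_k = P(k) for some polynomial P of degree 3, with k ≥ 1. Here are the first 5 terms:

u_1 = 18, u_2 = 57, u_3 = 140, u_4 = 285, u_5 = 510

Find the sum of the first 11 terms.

1st diffs: 39, 83, 145, 225.
2nd diffs: 44, 62, 80.
3rd diffs: 18, 18 (constant).
Newton forward-difference form: u_k = 18 + 39·C(k-1,1) + 44·C(k-1,2) + 18·C(k-1,3).
Continuing: …, 833, 1272, 1845, 2570, …, u_{11} = 4548.
Summing k = 1..11 (11 terms) gives 15543.

15543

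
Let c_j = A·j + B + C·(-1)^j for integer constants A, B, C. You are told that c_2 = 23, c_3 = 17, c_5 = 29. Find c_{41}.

Write the equations: 2A + B + C = 23; 3A + B - C = 17; 5A + B - C = 29.
Subtracting the first from the second: A - 2C = -6.
Subtracting the second from the third: 2A = 12.
Solving: C = 6, A = 6, then B = 5.
Therefore c_{41} = 246 + 5 + 6·(-1) = 245.

245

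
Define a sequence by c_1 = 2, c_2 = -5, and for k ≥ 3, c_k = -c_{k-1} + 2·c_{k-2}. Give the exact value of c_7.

149

c_3 = 9  c_4 = -19  c_5 = 37  c_6 = -75  c_7 = 149.
(Characteristic roots are 1 and -2.)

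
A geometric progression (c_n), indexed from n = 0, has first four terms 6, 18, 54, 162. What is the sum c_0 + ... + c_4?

Common ratio r = 3.
c_n = 6·3^(n-0).
S = 6·(3^5 - 1)/(3 - 1) = 6·(243 - 1)/(2) = 726.

726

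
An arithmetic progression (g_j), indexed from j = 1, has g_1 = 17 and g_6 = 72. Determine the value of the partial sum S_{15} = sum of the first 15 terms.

1410

Common difference d = (72 - 17) / (6 - 1) = 11.
g_j = 17 + (j - 1)·11.
g_{15} = 171; S = 15·(17 + 171)/2 = 1410.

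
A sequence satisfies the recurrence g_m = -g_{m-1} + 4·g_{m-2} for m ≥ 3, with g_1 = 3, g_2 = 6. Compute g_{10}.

Compute successive terms:
g_3 = 6;  g_4 = 18;  g_5 = 6;  g_6 = 66;  g_7 = -42;  g_8 = 306;  g_9 = -474;  g_{10} = 1698.

1698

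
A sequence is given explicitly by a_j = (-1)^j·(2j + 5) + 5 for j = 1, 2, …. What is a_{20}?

(-1)^20 = 1; 2j + 5 at j=20 is 45; so a_{20} = 50.

50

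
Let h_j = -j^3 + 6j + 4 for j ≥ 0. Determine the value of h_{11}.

h_{11} = -1·11^3 + 6·11 + 4 = -1261.

-1261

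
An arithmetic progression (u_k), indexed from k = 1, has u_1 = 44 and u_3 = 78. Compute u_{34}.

605

Common difference d = (78 - 44) / (3 - 1) = 17.
u_k = 44 + (k - 1)·17.
u_{34} = 44 + 33·17 = 605.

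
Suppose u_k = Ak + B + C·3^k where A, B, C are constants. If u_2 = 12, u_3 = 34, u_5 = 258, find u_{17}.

129140226

At k = 2, 3, 5: 2A + B + 9C = 12; 3A + B + 27C = 34; 5A + B + 243C = 258.
Subtracting the first from the second: A + 18C = 22.
Subtracting the second from the third: 2A + 216C = 224.
Solving: C = 1, A = 4, then B = -5.
So u_k = 4·k + (-5) + 1·3^k; at k=17 this is 129140226.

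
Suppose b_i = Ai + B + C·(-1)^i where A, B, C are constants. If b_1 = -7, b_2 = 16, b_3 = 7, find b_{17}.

Plug in i = 1, 2, 3: A + B - C = -7; 2A + B + C = 16; 3A + B - C = 7.
Subtracting the first from the second: A + 2C = 23.
Subtracting the second from the third: A - 2C = -9.
Solving: C = 8, A = 7, then B = -6.
Hence b_{17} = 7·17 + (-6) + 8·(-1) = 105.

105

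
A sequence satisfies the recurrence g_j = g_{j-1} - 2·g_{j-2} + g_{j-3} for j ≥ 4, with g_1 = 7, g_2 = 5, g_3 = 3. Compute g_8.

-1

g_4 = 0  g_5 = -1  g_6 = 2  g_7 = 4  g_8 = -1.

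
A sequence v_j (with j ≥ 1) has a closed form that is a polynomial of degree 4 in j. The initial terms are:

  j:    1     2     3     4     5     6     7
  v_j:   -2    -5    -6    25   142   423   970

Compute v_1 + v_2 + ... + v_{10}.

1st diffs: -3, -1, 31, 117, 281, 547.
2nd diffs: 2, 32, 86, 164, 266.
3rd diffs: 30, 54, 78, 102.
4th diffs: 24, 24, 24 (constant).
Newton forward-difference form: v_j = -2 + (-3)·C(j-1,1) + 2·C(j-1,2) + 30·C(j-1,3) + 24·C(j-1,4).
Continuing: 1909, 3390, 5587.
Summing j = 1..10 (10 terms) gives 12433.

12433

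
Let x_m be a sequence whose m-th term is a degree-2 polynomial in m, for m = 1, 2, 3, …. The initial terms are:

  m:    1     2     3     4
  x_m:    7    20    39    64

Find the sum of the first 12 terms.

2262

1st diffs: 13, 19, 25.
2nd diffs: 6, 6 (constant).
Newton forward-difference form: x_m = 7 + 13·C(m-1,1) + 6·C(m-1,2).
Continuing: …, 95, 132, 175, 224, …, x_{12} = 480.
Summing m = 1..12 (12 terms) gives 2262.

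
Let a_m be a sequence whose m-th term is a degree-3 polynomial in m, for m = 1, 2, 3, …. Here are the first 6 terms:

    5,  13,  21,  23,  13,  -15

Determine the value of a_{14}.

1st diffs: 8, 8, 2, -10, -28.
2nd diffs: 0, -6, -12, -18.
3rd diffs: -6, -6, -6 (constant).
So a_m = -m^3 + 6m^2 - 3m + 3.
Evaluating at m = 14 gives a_{14} = -1607.

-1607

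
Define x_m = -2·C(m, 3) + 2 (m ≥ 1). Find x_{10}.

C(10, 3) = 120, so x_{10} = -238.

-238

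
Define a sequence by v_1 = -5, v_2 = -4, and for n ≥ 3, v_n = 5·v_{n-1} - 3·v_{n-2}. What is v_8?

-3892

Compute successive terms:
v_3 = -5, v_4 = -13, v_5 = -50, v_6 = -211, v_7 = -905, v_8 = -3892.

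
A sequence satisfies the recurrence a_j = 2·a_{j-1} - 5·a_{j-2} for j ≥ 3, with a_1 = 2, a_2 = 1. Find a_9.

Iterate the recurrence:
a_3 = -8  a_4 = -21  a_5 = -2  a_6 = 101  a_7 = 212  a_8 = -81  a_9 = -1222.

-1222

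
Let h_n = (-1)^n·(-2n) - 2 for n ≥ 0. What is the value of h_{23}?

(-1)^23 = -1; -2n at n=23 is -46; so h_{23} = 44.

44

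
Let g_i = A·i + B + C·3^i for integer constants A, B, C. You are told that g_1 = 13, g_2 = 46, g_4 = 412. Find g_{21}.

52301766073

Write the equations: A + B + 3C = 13; 2A + B + 9C = 46; 4A + B + 81C = 412.
Subtracting the first from the second: A + 6C = 33.
Subtracting the second from the third: 2A + 72C = 366.
Solving: C = 5, A = 3, then B = -5.
Therefore g_{21} = 63 + (-5) + 5·10460353203 = 52301766073.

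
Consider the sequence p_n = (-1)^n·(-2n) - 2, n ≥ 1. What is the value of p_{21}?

(-1)^21 = -1; -2n at n=21 is -42; so p_{21} = 40.

40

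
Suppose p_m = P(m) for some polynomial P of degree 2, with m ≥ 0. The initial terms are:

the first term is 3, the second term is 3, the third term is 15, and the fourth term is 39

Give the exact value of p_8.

1st diffs: 0, 12, 24.
2nd diffs: 12, 12 (constant).
Newton forward-difference form: p_m = 3 + 12·C(m,2).
At m = 8: m = 8, so p_8 = 3 + 336 = 339.

339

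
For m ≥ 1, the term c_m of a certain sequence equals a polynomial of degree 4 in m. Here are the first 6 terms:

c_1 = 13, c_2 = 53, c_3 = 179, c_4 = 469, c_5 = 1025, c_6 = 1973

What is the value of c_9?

1st diffs: 40, 126, 290, 556, 948.
2nd diffs: 86, 164, 266, 392.
3rd diffs: 78, 102, 126.
4th diffs: 24, 24 (constant).
So c_m = m^4 + 3m^3 + 4m + 5.
Evaluating at m = 9 gives c_9 = 8789.

8789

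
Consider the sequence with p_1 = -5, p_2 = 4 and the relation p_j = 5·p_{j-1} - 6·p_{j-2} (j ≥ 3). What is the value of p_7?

Step forward from the initial values:
p_3 = 50, p_4 = 226, p_5 = 830, p_6 = 2794, p_7 = 8990.
(Characteristic roots are 3 and 2.)

8990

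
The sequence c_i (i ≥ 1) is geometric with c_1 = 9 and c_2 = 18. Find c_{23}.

Common ratio r = 2.
c_i = 9·2^(i-1).
c_{23} = 9·2^22 = 37748736.

37748736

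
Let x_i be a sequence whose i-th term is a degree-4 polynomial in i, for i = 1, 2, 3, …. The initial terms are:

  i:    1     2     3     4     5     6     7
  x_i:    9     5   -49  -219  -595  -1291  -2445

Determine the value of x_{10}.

-10395

1st diffs: -4, -54, -170, -376, -696, -1154.
2nd diffs: -50, -116, -206, -320, -458.
3rd diffs: -66, -90, -114, -138.
4th diffs: -24, -24, -24 (constant).
So x_i = -i^4 - i^3 + 6i^2 + 5.
Evaluating at i = 10 gives x_{10} = -10395.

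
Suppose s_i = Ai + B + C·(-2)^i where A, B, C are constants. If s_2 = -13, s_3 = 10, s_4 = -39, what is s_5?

Plug in i = 2, 3, 4: 2A + B + 4C = -13; 3A + B - 8C = 10; 4A + B + 16C = -39.
Subtracting the first from the second: A - 12C = 23.
Subtracting the second from the third: A + 24C = -49.
Solving: C = -2, A = -1, then B = -3.
So s_i = -1·i + (-3) + (-2)·(-2)^i; at i=5 this is 56.

56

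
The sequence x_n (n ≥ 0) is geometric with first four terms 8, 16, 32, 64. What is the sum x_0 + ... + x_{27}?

2147483640

Common ratio r = 2.
x_n = 8·2^(n-0).
S = 8·(2^28 - 1)/(2 - 1) = 8·(268435456 - 1)/(1) = 2147483640.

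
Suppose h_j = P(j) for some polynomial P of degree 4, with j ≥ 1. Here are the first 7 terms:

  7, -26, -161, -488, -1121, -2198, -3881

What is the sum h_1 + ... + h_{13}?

1st diffs: -33, -135, -327, -633, -1077, -1683.
2nd diffs: -102, -192, -306, -444, -606.
3rd diffs: -90, -114, -138, -162.
4th diffs: -24, -24, -24 (constant).
Newton forward-difference form: h_j = 7 + (-33)·C(j-1,1) + (-102)·C(j-1,2) + (-90)·C(j-1,3) + (-24)·C(j-1,4).
Continuing: …, -6356, -9833, -14546, -20753, …, h_{13} = -38801.
Summing j = 1..13 (13 terms) gives -126893.

-126893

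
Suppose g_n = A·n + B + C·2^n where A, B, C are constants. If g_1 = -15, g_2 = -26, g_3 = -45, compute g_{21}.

-8388675

Write the equations: A + B + 2C = -15; 2A + B + 4C = -26; 3A + B + 8C = -45.
Subtracting the first from the second: A + 2C = -11.
Subtracting the second from the third: A + 4C = -19.
Solving: C = -4, A = -3, then B = -4.
Therefore g_{21} = -63 + (-4) + (-4)·2097152 = -8388675.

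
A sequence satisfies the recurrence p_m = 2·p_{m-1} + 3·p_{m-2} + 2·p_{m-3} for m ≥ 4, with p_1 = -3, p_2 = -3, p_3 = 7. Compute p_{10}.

Applying the relation repeatedly:
p_4 = -1; p_5 = 13; p_6 = 37; p_7 = 111; p_8 = 359; p_9 = 1125; p_{10} = 3549.

3549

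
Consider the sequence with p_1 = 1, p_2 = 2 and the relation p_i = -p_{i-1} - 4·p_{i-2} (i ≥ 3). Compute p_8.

158

Iterate the recurrence:
p_3 = -6;  p_4 = -2;  p_5 = 26;  p_6 = -18;  p_7 = -86;  p_8 = 158.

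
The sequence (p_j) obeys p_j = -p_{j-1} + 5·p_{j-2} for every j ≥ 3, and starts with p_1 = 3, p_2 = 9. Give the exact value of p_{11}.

-21429

Step forward from the initial values:
p_3 = 6;  p_4 = 39;  p_5 = -9;  p_6 = 204;  p_7 = -249;  p_8 = 1269;  p_9 = -2514;  p_{10} = 8859;  p_{11} = -21429.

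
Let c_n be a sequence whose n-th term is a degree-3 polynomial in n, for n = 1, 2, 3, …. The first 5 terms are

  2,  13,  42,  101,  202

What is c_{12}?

1st diffs: 11, 29, 59, 101.
2nd diffs: 18, 30, 42.
3rd diffs: 12, 12 (constant).
Newton forward-difference form: c_n = 2 + 11·C(n-1,1) + 18·C(n-1,2) + 12·C(n-1,3).
At n = 12: n-1 = 11, so c_{12} = 2 + 121 + 990 + 1980 = 3093.

3093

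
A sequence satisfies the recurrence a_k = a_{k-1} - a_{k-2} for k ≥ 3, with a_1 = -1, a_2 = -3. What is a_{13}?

-1

Applying the relation repeatedly:
a_3 = -2; a_4 = 1; a_5 = 3; …; a_{10} = 1; a_{11} = 3; a_{12} = 2; a_{13} = -1.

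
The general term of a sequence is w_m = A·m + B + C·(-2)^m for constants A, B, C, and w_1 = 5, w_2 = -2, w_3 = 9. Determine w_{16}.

-65548

Plug in m = 1, 2, 3: A + B - 2C = 5; 2A + B + 4C = -2; 3A + B - 8C = 9.
Subtracting the first from the second: A + 6C = -7.
Subtracting the second from the third: A - 12C = 11.
Solving: C = -1, A = -1, then B = 4.
Therefore w_{16} = -16 + 4 + (-1)·65536 = -65548.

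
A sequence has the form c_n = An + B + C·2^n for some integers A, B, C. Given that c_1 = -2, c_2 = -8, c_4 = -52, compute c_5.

Write the equations: A + B + 2C = -2; 2A + B + 4C = -8; 4A + B + 16C = -52.
Subtracting the first from the second: A + 2C = -6.
Subtracting the second from the third: 2A + 12C = -44.
Solving: C = -4, A = 2, then B = 4.
Hence c_5 = 2·5 + 4 + (-4)·32 = -114.

-114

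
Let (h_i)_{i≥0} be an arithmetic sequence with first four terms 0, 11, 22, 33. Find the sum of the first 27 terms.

3861

Common difference d = 11.
h_i = 0 + (i - 0)·11.
h_{26} = 286; S = 27·(0 + 286)/2 = 3861.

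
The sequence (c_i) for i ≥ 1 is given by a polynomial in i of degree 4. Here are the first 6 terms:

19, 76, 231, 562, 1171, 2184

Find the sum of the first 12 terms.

1st diffs: 57, 155, 331, 609, 1013.
2nd diffs: 98, 176, 278, 404.
3rd diffs: 78, 102, 126.
4th diffs: 24, 24 (constant).
Newton forward-difference form: c_i = 19 + 57·C(i-1,1) + 98·C(i-1,2) + 78·C(i-1,3) + 24·C(i-1,4).
Continuing: …, 3751, 6046, 9267, 13636, …, c_{12} = 26826.
Summing i = 1..12 (12 terms) gives 83168.

83168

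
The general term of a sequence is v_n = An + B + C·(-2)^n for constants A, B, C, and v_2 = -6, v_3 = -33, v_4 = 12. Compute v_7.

The three given values yield: 2A + B + 4C = -6; 3A + B - 8C = -33; 4A + B + 16C = 12.
Subtracting the first from the second: A - 12C = -27.
Subtracting the second from the third: A + 24C = 45.
Solving: C = 2, A = -3, then B = -8.
Hence v_7 = -3·7 + (-8) + 2·(-128) = -285.

-285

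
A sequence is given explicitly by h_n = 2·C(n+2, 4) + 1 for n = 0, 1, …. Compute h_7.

C(9, 4) = 126, so h_7 = 253.

253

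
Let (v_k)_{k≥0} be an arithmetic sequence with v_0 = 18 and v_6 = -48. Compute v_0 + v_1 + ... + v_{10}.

Common difference d = (-48 - 18) / (6 - 0) = -11.
v_k = 18 + (k - 0)·(-11).
v_{10} = -92; S = 11·(18 + (-92))/2 = -407.

-407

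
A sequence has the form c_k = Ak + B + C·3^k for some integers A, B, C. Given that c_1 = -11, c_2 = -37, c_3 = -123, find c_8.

-32773

At k = 1, 2, 3: A + B + 3C = -11; 2A + B + 9C = -37; 3A + B + 27C = -123.
Subtracting the first from the second: A + 6C = -26.
Subtracting the second from the third: A + 18C = -86.
Solving: C = -5, A = 4, then B = 0.
So c_k = 4·k + 0 + (-5)·3^k; at k=8 this is -32773.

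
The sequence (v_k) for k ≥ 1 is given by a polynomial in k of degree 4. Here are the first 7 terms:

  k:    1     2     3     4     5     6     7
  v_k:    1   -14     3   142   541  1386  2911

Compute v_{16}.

1st diffs: -15, 17, 139, 399, 845, 1525.
2nd diffs: 32, 122, 260, 446, 680.
3rd diffs: 90, 138, 186, 234.
4th diffs: 48, 48, 48 (constant).
Newton forward-difference form: v_k = 1 + (-15)·C(k-1,1) + 32·C(k-1,2) + 90·C(k-1,3) + 48·C(k-1,4).
At k = 16: k-1 = 15, so v_{16} = 1 - 225 + 3360 + 40950 + 65520 = 109606.

109606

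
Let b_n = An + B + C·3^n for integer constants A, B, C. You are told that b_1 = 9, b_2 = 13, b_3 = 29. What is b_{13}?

Write the equations: A + B + 3C = 9; 2A + B + 9C = 13; 3A + B + 27C = 29.
Subtracting the first from the second: A + 6C = 4.
Subtracting the second from the third: A + 18C = 16.
Solving: C = 1, A = -2, then B = 8.
Hence b_{13} = -2·13 + 8 + 1·1594323 = 1594305.

1594305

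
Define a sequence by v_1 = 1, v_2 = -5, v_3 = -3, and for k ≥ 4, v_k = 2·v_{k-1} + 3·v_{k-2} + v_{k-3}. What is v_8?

-1615

v_4 = -20;  v_5 = -54;  v_6 = -171;  v_7 = -524;  v_8 = -1615.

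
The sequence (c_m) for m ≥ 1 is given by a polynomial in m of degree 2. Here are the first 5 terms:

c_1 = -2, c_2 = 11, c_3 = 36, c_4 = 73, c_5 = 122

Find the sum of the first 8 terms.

1020

1st diffs: 13, 25, 37, 49.
2nd diffs: 12, 12, 12 (constant).
Newton forward-difference form: c_m = -2 + 13·C(m-1,1) + 12·C(m-1,2).
Continuing: 183, 256, 341.
Summing m = 1..8 (8 terms) gives 1020.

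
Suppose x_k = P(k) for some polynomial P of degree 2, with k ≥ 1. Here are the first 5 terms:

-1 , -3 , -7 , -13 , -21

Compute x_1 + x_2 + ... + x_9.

-249

1st diffs: -2, -4, -6, -8.
2nd diffs: -2, -2, -2 (constant).
Newton forward-difference form: x_k = -1 + (-2)·C(k-1,1) + (-2)·C(k-1,2).
Continuing: -31, -43, -57, -73.
Summing k = 1..9 (9 terms) gives -249.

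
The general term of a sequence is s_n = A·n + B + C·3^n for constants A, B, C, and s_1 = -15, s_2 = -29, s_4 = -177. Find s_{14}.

-9565973

Write the equations: A + B + 3C = -15; 2A + B + 9C = -29; 4A + B + 81C = -177.
Subtracting the first from the second: A + 6C = -14.
Subtracting the second from the third: 2A + 72C = -148.
Solving: C = -2, A = -2, then B = -7.
So s_n = -2·n + (-7) + (-2)·3^n; at n=14 this is -9565973.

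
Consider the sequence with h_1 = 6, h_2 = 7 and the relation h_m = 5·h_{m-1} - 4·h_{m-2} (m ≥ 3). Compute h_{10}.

Applying the relation repeatedly:
h_3 = 11; h_4 = 27; h_5 = 91; h_6 = 347; h_7 = 1371; h_8 = 5467; h_9 = 21851; h_{10} = 87387.
(Characteristic roots are 4 and 1.)

87387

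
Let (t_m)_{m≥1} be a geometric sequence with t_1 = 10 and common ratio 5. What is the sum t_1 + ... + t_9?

t_m = 10·5^(m-1).
S = 10·(5^9 - 1)/(5 - 1) = 10·(1953125 - 1)/(4) = 4882810.

4882810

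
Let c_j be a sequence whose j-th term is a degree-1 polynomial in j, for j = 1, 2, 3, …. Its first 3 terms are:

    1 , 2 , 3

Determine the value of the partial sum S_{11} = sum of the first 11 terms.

66

1st diffs: 1, 1 (constant).
So c_j = j.
Continuing: …, 4, 5, 6, 7, …, c_{11} = 11.
Summing j = 1..11 (11 terms) gives 66.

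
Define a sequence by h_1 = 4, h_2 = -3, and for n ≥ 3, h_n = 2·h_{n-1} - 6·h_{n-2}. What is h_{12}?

Compute successive terms:
h_3 = -30; h_4 = -42; h_5 = 96; h_6 = 444; h_7 = 312; h_8 = -2040; h_9 = -5952; h_{10} = 336; h_{11} = 36384; h_{12} = 70752.

70752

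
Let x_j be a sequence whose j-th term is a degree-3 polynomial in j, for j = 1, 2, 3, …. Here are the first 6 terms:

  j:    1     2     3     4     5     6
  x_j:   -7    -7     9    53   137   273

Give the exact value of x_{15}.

1st diffs: 0, 16, 44, 84, 136.
2nd diffs: 16, 28, 40, 52.
3rd diffs: 12, 12, 12 (constant).
Newton forward-difference form: x_j = -7 + 16·C(j-1,2) + 12·C(j-1,3).
At j = 15: j-1 = 14, so x_{15} = -7 + 1456 + 4368 = 5817.

5817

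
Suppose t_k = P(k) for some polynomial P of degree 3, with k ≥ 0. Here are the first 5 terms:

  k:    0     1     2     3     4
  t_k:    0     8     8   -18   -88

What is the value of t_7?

-742

1st diffs: 8, 0, -26, -70.
2nd diffs: -8, -26, -44.
3rd diffs: -18, -18 (constant).
Newton forward-difference form: t_k = 8·C(k,1) + (-8)·C(k,2) + (-18)·C(k,3).
At k = 7: k = 7, so t_7 = 56 - 168 - 630 = -742.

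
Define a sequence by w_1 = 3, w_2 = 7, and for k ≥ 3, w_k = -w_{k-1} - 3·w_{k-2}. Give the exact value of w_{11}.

w_3 = -16, w_4 = -5, w_5 = 53, w_6 = -38, w_7 = -121, w_8 = 235, w_9 = 128, w_{10} = -833, w_{11} = 449.

449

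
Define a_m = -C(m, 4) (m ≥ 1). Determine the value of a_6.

C(6, 4) = 15, so a_6 = -15.

-15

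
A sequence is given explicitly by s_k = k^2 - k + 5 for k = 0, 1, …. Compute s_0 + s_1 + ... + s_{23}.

4168

Over k = 0..23: Σk = 276, Σk² = 4324.
Total = (1)·4324 + (-1)·276 + (5)·24 = 4168.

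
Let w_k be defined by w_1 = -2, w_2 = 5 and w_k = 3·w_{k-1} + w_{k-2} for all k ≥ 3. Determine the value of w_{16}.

w_3 = 13;  w_4 = 44;  w_5 = 145;  …;  w_{13} = 2053438;  w_{14} = 6782045;  w_{15} = 22399573;  w_{16} = 73980764.

73980764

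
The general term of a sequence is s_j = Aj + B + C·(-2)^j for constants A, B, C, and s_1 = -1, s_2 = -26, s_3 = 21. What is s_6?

Plug in j = 1, 2, 3: A + B - 2C = -1; 2A + B + 4C = -26; 3A + B - 8C = 21.
Subtracting the first from the second: A + 6C = -25.
Subtracting the second from the third: A - 12C = 47.
Solving: C = -4, A = -1, then B = -8.
Hence s_6 = -1·6 + (-8) + (-4)·64 = -270.

-270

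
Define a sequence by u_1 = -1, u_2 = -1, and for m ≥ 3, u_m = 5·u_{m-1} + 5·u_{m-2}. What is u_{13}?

Applying the relation repeatedly:
u_3 = -10; u_4 = -55; u_5 = -325; …; u_{10} = -2231875; u_{11} = -13065625; u_{12} = -76487500; u_{13} = -447765625.

-447765625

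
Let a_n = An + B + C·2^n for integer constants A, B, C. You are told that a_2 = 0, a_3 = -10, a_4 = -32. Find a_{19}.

-1572818

Plug in n = 2, 3, 4: 2A + B + 4C = 0; 3A + B + 8C = -10; 4A + B + 16C = -32.
Subtracting the first from the second: A + 4C = -10.
Subtracting the second from the third: A + 8C = -22.
Solving: C = -3, A = 2, then B = 8.
So a_n = 2·n + 8 + (-3)·2^n; at n=19 this is -1572818.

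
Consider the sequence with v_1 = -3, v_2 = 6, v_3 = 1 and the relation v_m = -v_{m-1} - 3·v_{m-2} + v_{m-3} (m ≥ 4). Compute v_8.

38

Iterate the recurrence:
v_4 = -22; v_5 = 25; v_6 = 42; v_7 = -139; v_8 = 38.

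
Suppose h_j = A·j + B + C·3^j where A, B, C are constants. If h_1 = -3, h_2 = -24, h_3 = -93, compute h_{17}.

Write the equations: A + B + 3C = -3; 2A + B + 9C = -24; 3A + B + 27C = -93.
Subtracting the first from the second: A + 6C = -21.
Subtracting the second from the third: A + 18C = -69.
Solving: C = -4, A = 3, then B = 6.
Therefore h_{17} = 51 + 6 + (-4)·129140163 = -516560595.

-516560595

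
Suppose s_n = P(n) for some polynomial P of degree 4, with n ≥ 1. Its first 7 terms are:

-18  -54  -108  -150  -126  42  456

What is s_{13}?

1st diffs: -36, -54, -42, 24, 168, 414.
2nd diffs: -18, 12, 66, 144, 246.
3rd diffs: 30, 54, 78, 102.
4th diffs: 24, 24, 24 (constant).
Newton forward-difference form: s_n = -18 + (-36)·C(n-1,1) + (-18)·C(n-1,2) + 30·C(n-1,3) + 24·C(n-1,4).
At n = 13: n-1 = 12, so s_{13} = -18 - 432 - 1188 + 6600 + 11880 = 16842.

16842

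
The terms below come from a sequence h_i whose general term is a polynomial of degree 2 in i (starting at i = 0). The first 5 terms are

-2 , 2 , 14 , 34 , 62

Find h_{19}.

1442

1st diffs: 4, 12, 20, 28.
2nd diffs: 8, 8, 8 (constant).
So h_i = 4i^2 - 2.
Evaluating at i = 19 gives h_{19} = 1442.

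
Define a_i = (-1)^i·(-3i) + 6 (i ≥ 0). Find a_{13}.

(-1)^13 = -1; -3i at i=13 is -39; so a_{13} = 45.

45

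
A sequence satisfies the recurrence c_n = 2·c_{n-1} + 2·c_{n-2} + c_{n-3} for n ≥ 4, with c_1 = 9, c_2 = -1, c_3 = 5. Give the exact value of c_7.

353

Applying the relation repeatedly:
c_4 = 17; c_5 = 43; c_6 = 125; c_7 = 353.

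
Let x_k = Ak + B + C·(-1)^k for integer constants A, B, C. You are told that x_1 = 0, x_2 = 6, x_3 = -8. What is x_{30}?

-106

Write the equations: A + B - C = 0; 2A + B + C = 6; 3A + B - C = -8.
Subtracting the first from the second: A + 2C = 6.
Subtracting the second from the third: A - 2C = -14.
Solving: C = 5, A = -4, then B = 9.
Hence x_{30} = -4·30 + 9 + 5·1 = -106.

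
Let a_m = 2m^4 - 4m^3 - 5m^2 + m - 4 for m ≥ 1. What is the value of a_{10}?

15506

a_{10} = 2·10^4 - 4·10^3 - 5·10^2 + 1·10 - 4 = 15506.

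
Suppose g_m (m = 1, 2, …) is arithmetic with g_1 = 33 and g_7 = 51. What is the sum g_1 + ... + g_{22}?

Common difference d = (51 - 33) / (7 - 1) = 3.
g_m = 33 + (m - 1)·3.
g_{22} = 96; S = 22·(33 + 96)/2 = 1419.

1419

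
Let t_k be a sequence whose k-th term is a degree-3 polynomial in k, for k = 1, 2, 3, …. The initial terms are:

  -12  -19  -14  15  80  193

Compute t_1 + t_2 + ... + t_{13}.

11310

1st diffs: -7, 5, 29, 65, 113.
2nd diffs: 12, 24, 36, 48.
3rd diffs: 12, 12, 12 (constant).
Newton forward-difference form: t_k = -12 + (-7)·C(k-1,1) + 12·C(k-1,2) + 12·C(k-1,3).
Continuing: …, 366, 611, 940, 1365, …, t_{13} = 3336.
Summing k = 1..13 (13 terms) gives 11310.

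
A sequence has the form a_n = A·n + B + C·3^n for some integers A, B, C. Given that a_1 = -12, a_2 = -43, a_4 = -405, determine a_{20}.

-17433922021

Write the equations: A + B + 3C = -12; 2A + B + 9C = -43; 4A + B + 81C = -405.
Subtracting the first from the second: A + 6C = -31.
Subtracting the second from the third: 2A + 72C = -362.
Solving: C = -5, A = -1, then B = 4.
Therefore a_{20} = -20 + 4 + (-5)·3486784401 = -17433922021.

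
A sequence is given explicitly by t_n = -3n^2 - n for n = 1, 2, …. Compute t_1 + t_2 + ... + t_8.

Over n = 1..8: Σn = 36, Σn² = 204.
Total = (-3)·204 + (-1)·36 = -648.

-648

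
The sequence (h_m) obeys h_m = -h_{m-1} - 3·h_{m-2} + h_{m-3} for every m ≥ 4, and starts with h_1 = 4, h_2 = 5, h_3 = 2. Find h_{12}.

1731

Iterate the recurrence:
h_4 = -13;  h_5 = 12;  h_6 = 29;  h_7 = -78;  h_8 = 3;  h_9 = 260;  h_{10} = -347;  h_{11} = -430;  h_{12} = 1731.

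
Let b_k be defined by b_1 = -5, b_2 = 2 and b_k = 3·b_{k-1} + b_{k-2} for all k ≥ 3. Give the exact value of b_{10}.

Step forward from the initial values:
b_3 = 1, b_4 = 5, b_5 = 16, b_6 = 53, b_7 = 175, b_8 = 578, b_9 = 1909, b_{10} = 6305.

6305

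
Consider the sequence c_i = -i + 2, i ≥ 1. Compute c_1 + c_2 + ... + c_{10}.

Over i = 1..10: Σi = 55.
Total = (-1)·55 + (2)·10 = -35.

-35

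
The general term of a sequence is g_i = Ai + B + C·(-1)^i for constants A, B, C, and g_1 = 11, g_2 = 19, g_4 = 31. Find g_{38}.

At i = 1, 2, 4: A + B - C = 11; 2A + B + C = 19; 4A + B + C = 31.
Subtracting the first from the second: A + 2C = 8.
Subtracting the second from the third: 2A = 12.
Solving: C = 1, A = 6, then B = 6.
Hence g_{38} = 6·38 + 6 + 1·1 = 235.

235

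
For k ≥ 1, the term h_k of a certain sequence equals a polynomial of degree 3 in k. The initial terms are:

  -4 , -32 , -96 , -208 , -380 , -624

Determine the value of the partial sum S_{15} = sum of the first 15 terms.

1st diffs: -28, -64, -112, -172, -244.
2nd diffs: -36, -48, -60, -72.
3rd diffs: -12, -12, -12 (constant).
Newton forward-difference form: h_k = -4 + (-28)·C(k-1,1) + (-36)·C(k-1,2) + (-12)·C(k-1,3).
Continuing: …, -952, -1376, -1908, -2560, …, h_{15} = -8040.
Summing k = 1..15 (15 terms) gives -35760.

-35760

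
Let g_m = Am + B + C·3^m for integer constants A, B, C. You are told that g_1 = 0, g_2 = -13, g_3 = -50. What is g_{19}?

-2324522946

The three given values yield: A + B + 3C = 0; 2A + B + 9C = -13; 3A + B + 27C = -50.
Subtracting the first from the second: A + 6C = -13.
Subtracting the second from the third: A + 18C = -37.
Solving: C = -2, A = -1, then B = 7.
So g_m = -1·m + 7 + (-2)·3^m; at m=19 this is -2324522946.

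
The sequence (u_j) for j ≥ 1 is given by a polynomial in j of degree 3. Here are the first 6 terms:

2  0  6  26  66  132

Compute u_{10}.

1st diffs: -2, 6, 20, 40, 66.
2nd diffs: 8, 14, 20, 26.
3rd diffs: 6, 6, 6 (constant).
Newton forward-difference form: u_j = 2 + (-2)·C(j-1,1) + 8·C(j-1,2) + 6·C(j-1,3).
At j = 10: j-1 = 9, so u_{10} = 2 - 18 + 288 + 504 = 776.

776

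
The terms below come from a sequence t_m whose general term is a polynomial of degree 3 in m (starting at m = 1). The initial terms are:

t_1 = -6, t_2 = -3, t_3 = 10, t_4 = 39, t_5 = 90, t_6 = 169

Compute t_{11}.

1194

1st diffs: 3, 13, 29, 51, 79.
2nd diffs: 10, 16, 22, 28.
3rd diffs: 6, 6, 6 (constant).
Newton forward-difference form: t_m = -6 + 3·C(m-1,1) + 10·C(m-1,2) + 6·C(m-1,3).
At m = 11: m-1 = 10, so t_{11} = -6 + 30 + 450 + 720 = 1194.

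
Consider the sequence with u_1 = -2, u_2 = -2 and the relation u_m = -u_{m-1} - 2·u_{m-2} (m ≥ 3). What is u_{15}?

-186

Step forward from the initial values:
u_3 = 6  u_4 = -2  u_5 = -10  …  u_{12} = -2  u_{13} = 182  u_{14} = -178  u_{15} = -186.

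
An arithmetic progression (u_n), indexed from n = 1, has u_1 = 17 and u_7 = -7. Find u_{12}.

Common difference d = (-7 - 17) / (7 - 1) = -4.
u_n = 17 + (n - 1)·(-4).
u_{12} = 17 + 11·(-4) = -27.

-27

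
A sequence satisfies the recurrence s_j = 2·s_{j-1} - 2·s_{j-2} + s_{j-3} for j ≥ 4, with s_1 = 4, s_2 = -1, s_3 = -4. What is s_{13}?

4

Iterate the recurrence:
s_4 = -2; s_5 = 3; s_6 = 6; s_7 = 4; s_8 = -1; s_9 = -4; s_{10} = -2; s_{11} = 3; s_{12} = 6; s_{13} = 4.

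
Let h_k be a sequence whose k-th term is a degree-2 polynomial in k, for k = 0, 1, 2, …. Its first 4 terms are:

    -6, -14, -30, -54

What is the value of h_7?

-230

1st diffs: -8, -16, -24.
2nd diffs: -8, -8 (constant).
So h_k = -4k^2 - 4k - 6.
Evaluating at k = 7 gives h_7 = -230.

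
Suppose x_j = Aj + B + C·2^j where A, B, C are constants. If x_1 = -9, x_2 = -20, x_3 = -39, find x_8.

-1046

Write the equations: A + B + 2C = -9; 2A + B + 4C = -20; 3A + B + 8C = -39.
Subtracting the first from the second: A + 2C = -11.
Subtracting the second from the third: A + 4C = -19.
Solving: C = -4, A = -3, then B = 2.
Hence x_8 = -3·8 + 2 + (-4)·256 = -1046.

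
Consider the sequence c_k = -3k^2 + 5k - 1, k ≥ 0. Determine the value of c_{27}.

c_{27} = -3·27^2 + 5·27 - 1 = -2053.

-2053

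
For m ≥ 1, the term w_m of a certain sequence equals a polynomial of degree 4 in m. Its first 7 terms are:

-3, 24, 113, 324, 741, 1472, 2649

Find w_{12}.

21524

1st diffs: 27, 89, 211, 417, 731, 1177.
2nd diffs: 62, 122, 206, 314, 446.
3rd diffs: 60, 84, 108, 132.
4th diffs: 24, 24, 24 (constant).
So w_m = m^4 + 6m^2 - 6m - 4.
Evaluating at m = 12 gives w_{12} = 21524.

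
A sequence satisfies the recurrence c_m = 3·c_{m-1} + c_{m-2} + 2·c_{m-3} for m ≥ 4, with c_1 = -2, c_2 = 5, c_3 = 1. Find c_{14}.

Compute successive terms:
c_4 = 4  c_5 = 23  c_6 = 75  …  c_{11} = 36711  c_{12} = 126899  c_{13} = 438648  c_{14} = 1516265.

1516265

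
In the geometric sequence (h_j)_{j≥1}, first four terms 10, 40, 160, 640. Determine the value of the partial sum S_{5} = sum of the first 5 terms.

Common ratio r = 4.
h_j = 10·4^(j-1).
S = 10·(4^5 - 1)/(4 - 1) = 10·(1024 - 1)/(3) = 3410.

3410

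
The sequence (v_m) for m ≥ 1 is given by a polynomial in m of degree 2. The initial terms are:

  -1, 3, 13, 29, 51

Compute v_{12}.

1st diffs: 4, 10, 16, 22.
2nd diffs: 6, 6, 6 (constant).
Newton forward-difference form: v_m = -1 + 4·C(m-1,1) + 6·C(m-1,2).
At m = 12: m-1 = 11, so v_{12} = -1 + 44 + 330 = 373.

373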